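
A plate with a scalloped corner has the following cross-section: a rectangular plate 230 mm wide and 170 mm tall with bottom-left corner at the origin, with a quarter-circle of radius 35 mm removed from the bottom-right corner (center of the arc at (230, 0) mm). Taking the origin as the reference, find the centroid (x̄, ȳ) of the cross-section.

x̄ = 112.47 mm, ȳ = 86.77 mm

plate: A = 230 × 170 = 39100.00, centroid at (115.00, 85.00).
removed quarter-circle: A = −¼π·35² = -962.11, centroid at (215.15, 14.85).
ΣA = 38137.89 mm²
ΣAx̄ = (39100.00)(115.00) + (-962.11)(215.15) = 4289505.73 mm³
ΣAȳ = (39100.00)(85.00) + (-962.11)(14.85) = 3309208.33 mm³
x̄ = 4289505.73 / 38137.89 = 112.47 mm
ȳ = 3309208.33 / 38137.89 = 86.77 mm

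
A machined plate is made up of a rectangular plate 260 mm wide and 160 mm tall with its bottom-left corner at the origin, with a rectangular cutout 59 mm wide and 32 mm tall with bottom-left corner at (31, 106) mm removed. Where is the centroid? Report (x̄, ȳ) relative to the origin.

x̄ = 133.30 mm, ȳ = 78.00 mm

Part | A | x̄ᵢ | ȳᵢ | A·x̄ᵢ | A·ȳᵢ
plate | 41600.00 | 130.00 | 80.00 | 5408000.00 | 3328000.00
hole | -1888.00 | 60.50 | 122.00 | -114224.00 | -230336.00
Σ | 39712.00 |  |  | 5293776.00 | 3097664.00
x̄ = 5293776.00 / 39712.00 = 133.30 mm
ȳ = 3097664.00 / 39712.00 = 78.00 mm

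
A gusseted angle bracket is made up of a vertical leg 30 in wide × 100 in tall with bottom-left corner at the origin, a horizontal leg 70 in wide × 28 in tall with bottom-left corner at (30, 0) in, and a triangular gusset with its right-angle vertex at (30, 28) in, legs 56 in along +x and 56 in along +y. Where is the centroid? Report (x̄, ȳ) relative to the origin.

Part | A | x̄ᵢ | ȳᵢ | A·x̄ᵢ | A·ȳᵢ
vertical leg | 3000.00 | 15.00 | 50.00 | 45000.00 | 150000.00
horizontal leg | 1960.00 | 65.00 | 14.00 | 127400.00 | 27440.00
gusset | 1568.00 | 48.67 | 46.67 | 76309.33 | 73173.33
Σ | 6528.00 |  |  | 248709.33 | 250613.33
x̄ = 248709.33 / 6528.00 = 38.10 in
ȳ = 250613.33 / 6528.00 = 38.39 in

x̄ = 38.10 in, ȳ = 38.39 in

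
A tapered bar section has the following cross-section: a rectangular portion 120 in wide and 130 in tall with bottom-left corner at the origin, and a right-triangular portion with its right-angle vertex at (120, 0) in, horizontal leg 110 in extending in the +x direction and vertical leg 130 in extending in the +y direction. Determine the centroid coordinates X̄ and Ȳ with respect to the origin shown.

Part | A | x̄ᵢ | ȳᵢ | A·x̄ᵢ | A·ȳᵢ
rectangular portion | 15600.00 | 60.00 | 65.00 | 936000.00 | 1014000.00
triangular portion | 7150.00 | 156.67 | 43.33 | 1120166.67 | 309833.33
Σ | 22750.00 |  |  | 2056166.67 | 1323833.33
X̄ = 2056166.67 / 22750.00 = 90.38 in
Ȳ = 1323833.33 / 22750.00 = 58.19 in

X̄ = 90.38 in, Ȳ = 58.19 in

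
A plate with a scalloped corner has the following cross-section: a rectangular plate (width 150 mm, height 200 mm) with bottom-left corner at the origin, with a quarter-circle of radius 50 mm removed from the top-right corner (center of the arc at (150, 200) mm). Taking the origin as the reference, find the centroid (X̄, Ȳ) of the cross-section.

plate: A = 150 × 200 = 30000.00, centroid at (75.00, 100.00).
removed quarter-circle: A = −¼π·50² = -1963.50, centroid at (128.78, 178.78).
ΣA = 28036.50 mm², ΣAX̄ = 1997142.36 mm³, ΣAȲ = 2648967.58 mm³.
X̄ = 1997142.36/28036.50 = 71.23 mm; Ȳ = 2648967.58/28036.50 = 94.48 mm.

X̄ = 71.23 mm, Ȳ = 94.48 mm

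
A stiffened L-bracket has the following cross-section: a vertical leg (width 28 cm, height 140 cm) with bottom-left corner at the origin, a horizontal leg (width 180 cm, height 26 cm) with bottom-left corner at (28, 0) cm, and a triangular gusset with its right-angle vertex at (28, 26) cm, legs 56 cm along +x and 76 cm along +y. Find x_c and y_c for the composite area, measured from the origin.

vertical leg: A = 28 × 140 = 3920.00, centroid at (14.00, 70.00).
horizontal leg: A = 180 × 26 = 4680.00, centroid at (118.00, 13.00).
gusset: A = ½·56·76 = 2128.00, centroid at (46.67, 51.33).
ΣA = 10728.00 cm², ΣAx_c = 706426.67 cm³, ΣAy_c = 444477.33 cm³.
x_c = 706426.67/10728.00 = 65.85 cm; y_c = 444477.33/10728.00 = 41.43 cm.

x_c = 65.85 cm, y_c = 41.43 cm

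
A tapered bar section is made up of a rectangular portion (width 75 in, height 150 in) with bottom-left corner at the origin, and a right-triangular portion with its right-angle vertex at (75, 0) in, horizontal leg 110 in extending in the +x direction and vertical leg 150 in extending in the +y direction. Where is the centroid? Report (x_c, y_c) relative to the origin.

x_c = 68.88 in, y_c = 64.42 in

Part | A | x̄ᵢ | ȳᵢ | A·x̄ᵢ | A·ȳᵢ
rectangular portion | 11250.00 | 37.50 | 75.00 | 421875.00 | 843750.00
triangular portion | 8250.00 | 111.67 | 50.00 | 921250.00 | 412500.00
Σ | 19500.00 |  |  | 1343125.00 | 1256250.00
x_c = 1343125.00 / 19500.00 = 68.88 in
y_c = 1256250.00 / 19500.00 = 64.42 in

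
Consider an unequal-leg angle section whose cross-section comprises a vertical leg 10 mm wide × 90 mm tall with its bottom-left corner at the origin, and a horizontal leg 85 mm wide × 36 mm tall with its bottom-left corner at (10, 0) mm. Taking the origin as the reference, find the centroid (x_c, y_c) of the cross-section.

x_c = 41.70 mm, y_c = 24.14 mm

vertical leg: A = 10 × 90 = 900.00, centroid at (5.00, 45.00).
horizontal leg: A = 85 × 36 = 3060.00, centroid at (52.50, 18.00).
ΣA = 3960.00 mm², ΣAx_c = 165150.00 mm³, ΣAy_c = 95580.00 mm³.
x_c = 165150.00/3960.00 = 41.70 mm; y_c = 95580.00/3960.00 = 24.14 mm.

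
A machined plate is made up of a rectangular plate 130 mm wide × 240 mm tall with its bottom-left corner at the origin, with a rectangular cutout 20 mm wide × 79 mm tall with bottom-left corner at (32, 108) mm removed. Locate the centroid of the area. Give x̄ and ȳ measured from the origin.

plate: A = 130 × 240 = 31200.00, centroid at (65.00, 120.00).
hole: A = −(20 × 79) = -1580.00, centroid at (42.00, 147.50).
ΣA = 29620.00 mm²
ΣAx̄ = (31200.00)(65.00) + (-1580.00)(42.00) = 1961640.00 mm³
ΣAȳ = (31200.00)(120.00) + (-1580.00)(147.50) = 3510950.00 mm³
x̄ = 1961640.00 / 29620.00 = 66.23 mm
ȳ = 3510950.00 / 29620.00 = 118.53 mm

x̄ = 66.23 mm, ȳ = 118.53 mm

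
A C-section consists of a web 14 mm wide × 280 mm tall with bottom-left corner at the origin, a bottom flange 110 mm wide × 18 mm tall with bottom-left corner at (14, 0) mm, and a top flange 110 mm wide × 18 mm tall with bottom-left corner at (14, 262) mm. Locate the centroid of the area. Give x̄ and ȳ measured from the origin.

web: A = 14 × 280 = 3920.00, centroid at (7.00, 140.00).
bottom flange: A = 110 × 18 = 1980.00, centroid at (69.00, 9.00).
top flange: A = 110 × 18 = 1980.00, centroid at (69.00, 271.00).
ΣA = 7880.00 mm², ΣAx̄ = 300680.00 mm³, ΣAȳ = 1103200.00 mm³.
x̄ = 300680.00/7880.00 = 38.16 mm; ȳ = 1103200.00/7880.00 = 140.00 mm.

x̄ = 38.16 mm, ȳ = 140.00 mm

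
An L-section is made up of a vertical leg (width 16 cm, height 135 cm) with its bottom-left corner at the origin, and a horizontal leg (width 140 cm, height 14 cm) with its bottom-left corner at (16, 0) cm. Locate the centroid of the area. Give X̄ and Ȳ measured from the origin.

X̄ = 45.11 cm, Ȳ = 38.72 cm

Part | A | x̄ᵢ | ȳᵢ | A·x̄ᵢ | A·ȳᵢ
vertical leg | 2160.00 | 8.00 | 67.50 | 17280.00 | 145800.00
horizontal leg | 1960.00 | 86.00 | 7.00 | 168560.00 | 13720.00
Σ | 4120.00 |  |  | 185840.00 | 159520.00
X̄ = 185840.00 / 4120.00 = 45.11 cm
Ȳ = 159520.00 / 4120.00 = 38.72 cm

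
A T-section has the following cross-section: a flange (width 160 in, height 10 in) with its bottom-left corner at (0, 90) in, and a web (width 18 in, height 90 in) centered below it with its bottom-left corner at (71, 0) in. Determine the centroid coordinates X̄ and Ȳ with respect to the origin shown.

X̄ = 80.00 in, Ȳ = 69.84 in

Part | A | x̄ᵢ | ȳᵢ | A·x̄ᵢ | A·ȳᵢ
web | 1620.00 | 80.00 | 45.00 | 129600.00 | 72900.00
flange | 1600.00 | 80.00 | 95.00 | 128000.00 | 152000.00
Σ | 3220.00 |  |  | 257600.00 | 224900.00
X̄ = 257600.00 / 3220.00 = 80.00 in
Ȳ = 224900.00 / 3220.00 = 69.84 in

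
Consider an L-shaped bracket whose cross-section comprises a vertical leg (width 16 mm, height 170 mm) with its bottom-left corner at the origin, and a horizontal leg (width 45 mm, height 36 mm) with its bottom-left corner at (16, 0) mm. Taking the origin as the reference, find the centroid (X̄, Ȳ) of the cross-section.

Part | A | x̄ᵢ | ȳᵢ | A·x̄ᵢ | A·ȳᵢ
vertical leg | 2720.00 | 8.00 | 85.00 | 21760.00 | 231200.00
horizontal leg | 1620.00 | 38.50 | 18.00 | 62370.00 | 29160.00
Σ | 4340.00 |  |  | 84130.00 | 260360.00
X̄ = 84130.00 / 4340.00 = 19.38 mm
Ȳ = 260360.00 / 4340.00 = 59.99 mm

X̄ = 19.38 mm, Ȳ = 59.99 mm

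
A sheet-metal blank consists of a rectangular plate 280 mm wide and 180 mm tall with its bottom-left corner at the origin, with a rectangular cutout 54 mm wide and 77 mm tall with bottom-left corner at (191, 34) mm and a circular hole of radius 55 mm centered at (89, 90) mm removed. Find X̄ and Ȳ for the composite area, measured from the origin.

X̄ = 144.36 mm, Ȳ = 91.98 mm

plate: A = 280 × 180 = 50400.00, centroid at (140.00, 90.00).
hole 1: A = −(54 × 77) = -4158.00, centroid at (218.00, 72.50).
hole 2: A = −π·55² = -9503.32, centroid at (89.00, 90.00).
ΣA = 36738.68 mm², ΣAX̄ = 5303760.72 mm³, ΣAȲ = 3379246.40 mm³.
X̄ = 5303760.72/36738.68 = 144.36 mm; Ȳ = 3379246.40/36738.68 = 91.98 mm.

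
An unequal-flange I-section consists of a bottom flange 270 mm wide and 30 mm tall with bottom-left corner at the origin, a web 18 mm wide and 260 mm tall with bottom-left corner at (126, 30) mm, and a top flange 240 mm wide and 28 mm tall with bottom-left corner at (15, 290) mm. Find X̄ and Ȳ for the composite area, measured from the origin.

X̄ = 135.00 mm, Ȳ = 149.39 mm

Part | A | x̄ᵢ | ȳᵢ | A·x̄ᵢ | A·ȳᵢ
bottom flange | 8100.00 | 135.00 | 15.00 | 1093500.00 | 121500.00
web | 4680.00 | 135.00 | 160.00 | 631800.00 | 748800.00
top flange | 6720.00 | 135.00 | 304.00 | 907200.00 | 2042880.00
Σ | 19500.00 |  |  | 2632500.00 | 2913180.00
X̄ = 2632500.00 / 19500.00 = 135.00 mm
Ȳ = 2913180.00 / 19500.00 = 149.39 mm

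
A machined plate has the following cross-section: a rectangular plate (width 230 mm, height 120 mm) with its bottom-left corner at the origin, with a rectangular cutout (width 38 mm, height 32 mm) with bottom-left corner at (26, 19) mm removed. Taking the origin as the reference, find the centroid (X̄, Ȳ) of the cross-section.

plate: A = 230 × 120 = 27600.00, centroid at (115.00, 60.00).
hole: A = −(38 × 32) = -1216.00, centroid at (45.00, 35.00).
ΣA = 26384.00 mm², ΣAX̄ = 3119280.00 mm³, ΣAȲ = 1613440.00 mm³.
X̄ = 3119280.00/26384.00 = 118.23 mm; Ȳ = 1613440.00/26384.00 = 61.15 mm.

X̄ = 118.23 mm, Ȳ = 61.15 mm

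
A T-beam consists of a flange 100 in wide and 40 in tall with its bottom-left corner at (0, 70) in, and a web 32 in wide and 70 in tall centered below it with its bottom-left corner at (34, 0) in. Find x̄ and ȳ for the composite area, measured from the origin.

x̄ = 50.00 in, ȳ = 70.26 in

Part | A | x̄ᵢ | ȳᵢ | A·x̄ᵢ | A·ȳᵢ
web | 2240.00 | 50.00 | 35.00 | 112000.00 | 78400.00
flange | 4000.00 | 50.00 | 90.00 | 200000.00 | 360000.00
Σ | 6240.00 |  |  | 312000.00 | 438400.00
x̄ = 312000.00 / 6240.00 = 50.00 in
ȳ = 438400.00 / 6240.00 = 70.26 in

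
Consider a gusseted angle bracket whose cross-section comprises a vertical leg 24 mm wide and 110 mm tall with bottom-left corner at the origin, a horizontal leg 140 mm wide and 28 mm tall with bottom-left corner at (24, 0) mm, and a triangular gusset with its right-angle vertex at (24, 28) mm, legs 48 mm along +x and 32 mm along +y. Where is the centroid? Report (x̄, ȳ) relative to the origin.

x̄ = 58.80 mm, ȳ = 31.36 mm

Part | A | x̄ᵢ | ȳᵢ | A·x̄ᵢ | A·ȳᵢ
vertical leg | 2640.00 | 12.00 | 55.00 | 31680.00 | 145200.00
horizontal leg | 3920.00 | 94.00 | 14.00 | 368480.00 | 54880.00
gusset | 768.00 | 40.00 | 38.67 | 30720.00 | 29696.00
Σ | 7328.00 |  |  | 430880.00 | 229776.00
x̄ = 430880.00 / 7328.00 = 58.80 mm
ȳ = 229776.00 / 7328.00 = 31.36 mm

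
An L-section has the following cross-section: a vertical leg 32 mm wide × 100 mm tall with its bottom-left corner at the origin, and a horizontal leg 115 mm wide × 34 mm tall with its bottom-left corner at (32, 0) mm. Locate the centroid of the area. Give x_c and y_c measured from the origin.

x_c = 56.42 mm, y_c = 31.85 mm

Part | A | x̄ᵢ | ȳᵢ | A·x̄ᵢ | A·ȳᵢ
vertical leg | 3200.00 | 16.00 | 50.00 | 51200.00 | 160000.00
horizontal leg | 3910.00 | 89.50 | 17.00 | 349945.00 | 66470.00
Σ | 7110.00 |  |  | 401145.00 | 226470.00
x_c = 401145.00 / 7110.00 = 56.42 mm
y_c = 226470.00 / 7110.00 = 31.85 mm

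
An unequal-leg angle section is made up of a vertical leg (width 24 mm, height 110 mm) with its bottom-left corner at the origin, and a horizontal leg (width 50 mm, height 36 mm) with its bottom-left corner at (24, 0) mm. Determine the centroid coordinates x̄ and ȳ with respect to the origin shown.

vertical leg: A = 24 × 110 = 2640.00, centroid at (12.00, 55.00).
horizontal leg: A = 50 × 36 = 1800.00, centroid at (49.00, 18.00).
ΣA = 4440.00 mm²
ΣAx̄ = (2640.00)(12.00) + (1800.00)(49.00) = 119880.00 mm³
ΣAȳ = (2640.00)(55.00) + (1800.00)(18.00) = 177600.00 mm³
x̄ = 119880.00 / 4440.00 = 27.00 mm
ȳ = 177600.00 / 4440.00 = 40.00 mm

x̄ = 27.00 mm, ȳ = 40.00 mm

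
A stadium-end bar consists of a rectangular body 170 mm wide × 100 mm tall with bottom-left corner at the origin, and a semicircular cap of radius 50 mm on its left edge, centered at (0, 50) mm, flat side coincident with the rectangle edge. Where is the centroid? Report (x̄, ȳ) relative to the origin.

x̄ = 65.07 mm, ȳ = 50.00 mm

rectangular body: A = 170 × 100 = 17000.00, centroid at (85.00, 50.00).
semicircular end: A = ½π·50² = 3926.99, centroid at (-21.22, 50.00).
ΣA = 20926.99 mm²
ΣAx̄ = (17000.00)(85.00) + (3926.99)(-21.22) = 1361666.67 mm³
ΣAȳ = (17000.00)(50.00) + (3926.99)(50.00) = 1046349.54 mm³
x̄ = 1361666.67 / 20926.99 = 65.07 mm
ȳ = 1046349.54 / 20926.99 = 50.00 mm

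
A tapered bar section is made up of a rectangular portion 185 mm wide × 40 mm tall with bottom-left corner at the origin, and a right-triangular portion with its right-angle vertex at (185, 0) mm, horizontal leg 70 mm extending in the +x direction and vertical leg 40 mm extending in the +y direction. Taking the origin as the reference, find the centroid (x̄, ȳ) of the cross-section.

x̄ = 110.93 mm, ȳ = 18.94 mm

rectangular portion: A = 185 × 40 = 7400.00, centroid at (92.50, 20.00).
triangular portion: A = ½·70·40 = 1400.00, centroid at (208.33, 13.33).
ΣA = 8800.00 mm², ΣAx̄ = 976166.67 mm³, ΣAȳ = 166666.67 mm³.
x̄ = 976166.67/8800.00 = 110.93 mm; ȳ = 166666.67/8800.00 = 18.94 mm.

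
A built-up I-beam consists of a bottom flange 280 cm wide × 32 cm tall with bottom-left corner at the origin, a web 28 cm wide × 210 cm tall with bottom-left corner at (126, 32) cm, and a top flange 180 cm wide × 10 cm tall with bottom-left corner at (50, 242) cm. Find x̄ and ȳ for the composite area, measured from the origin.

Part | A | x̄ᵢ | ȳᵢ | A·x̄ᵢ | A·ȳᵢ
bottom flange | 8960.00 | 140.00 | 16.00 | 1254400.00 | 143360.00
web | 5880.00 | 140.00 | 137.00 | 823200.00 | 805560.00
top flange | 1800.00 | 140.00 | 247.00 | 252000.00 | 444600.00
Σ | 16640.00 |  |  | 2329600.00 | 1393520.00
x̄ = 2329600.00 / 16640.00 = 140.00 cm
ȳ = 1393520.00 / 16640.00 = 83.75 cm

x̄ = 140.00 cm, ȳ = 83.75 cm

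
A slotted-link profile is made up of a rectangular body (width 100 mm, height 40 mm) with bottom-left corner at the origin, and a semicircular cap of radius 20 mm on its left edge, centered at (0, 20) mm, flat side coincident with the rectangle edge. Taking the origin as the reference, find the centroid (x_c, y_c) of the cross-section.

x_c = 42.06 mm, y_c = 20.00 mm

rectangular body: A = 100 × 40 = 4000.00, centroid at (50.00, 20.00).
semicircular end: A = ½π·20² = 628.32, centroid at (-8.49, 20.00).
ΣA = 4628.32 mm², ΣAx_c = 194666.67 mm³, ΣAy_c = 92566.37 mm³.
x_c = 194666.67/4628.32 = 42.06 mm; y_c = 92566.37/4628.32 = 20.00 mm.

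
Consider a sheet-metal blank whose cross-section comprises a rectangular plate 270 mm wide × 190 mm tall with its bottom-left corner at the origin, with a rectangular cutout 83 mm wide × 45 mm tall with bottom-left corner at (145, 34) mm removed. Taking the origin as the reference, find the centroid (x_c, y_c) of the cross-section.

plate: A = 270 × 190 = 51300.00, centroid at (135.00, 95.00).
hole: A = −(83 × 45) = -3735.00, centroid at (186.50, 56.50).
ΣA = 47565.00 mm²
ΣAx_c = (51300.00)(135.00) + (-3735.00)(186.50) = 6228922.50 mm³
ΣAy_c = (51300.00)(95.00) + (-3735.00)(56.50) = 4662472.50 mm³
x_c = 6228922.50 / 47565.00 = 130.96 mm
y_c = 4662472.50 / 47565.00 = 98.02 mm

x_c = 130.96 mm, y_c = 98.02 mm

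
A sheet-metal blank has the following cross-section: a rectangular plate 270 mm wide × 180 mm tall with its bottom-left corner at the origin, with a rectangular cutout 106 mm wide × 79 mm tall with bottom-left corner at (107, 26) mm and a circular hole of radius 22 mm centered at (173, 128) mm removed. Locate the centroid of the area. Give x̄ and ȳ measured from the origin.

Part | A | x̄ᵢ | ȳᵢ | A·x̄ᵢ | A·ȳᵢ
plate | 48600.00 | 135.00 | 90.00 | 6561000.00 | 4374000.00
hole 1 | -8374.00 | 160.00 | 65.50 | -1339840.00 | -548497.00
hole 2 | -1520.53 | 173.00 | 128.00 | -263051.84 | -194627.95
Σ | 38705.47 |  |  | 4958108.16 | 3630875.05
x̄ = 4958108.16 / 38705.47 = 128.10 mm
ȳ = 3630875.05 / 38705.47 = 93.81 mm

x̄ = 128.10 mm, ȳ = 93.81 mm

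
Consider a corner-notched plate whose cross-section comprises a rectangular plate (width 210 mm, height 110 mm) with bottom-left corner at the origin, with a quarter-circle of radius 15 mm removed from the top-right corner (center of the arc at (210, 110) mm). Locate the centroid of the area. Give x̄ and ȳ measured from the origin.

x̄ = 104.24 mm, ȳ = 54.63 mm

plate: A = 210 × 110 = 23100.00, centroid at (105.00, 55.00).
removed quarter-circle: A = −¼π·15² = -176.71, centroid at (203.63, 103.63).
ΣA = 22923.29 mm²
ΣAx̄ = (23100.00)(105.00) + (-176.71)(203.63) = 2389514.94 mm³
ΣAȳ = (23100.00)(55.00) + (-176.71)(103.63) = 1252186.40 mm³
x̄ = 2389514.94 / 22923.29 = 104.24 mm
ȳ = 1252186.40 / 22923.29 = 54.63 mm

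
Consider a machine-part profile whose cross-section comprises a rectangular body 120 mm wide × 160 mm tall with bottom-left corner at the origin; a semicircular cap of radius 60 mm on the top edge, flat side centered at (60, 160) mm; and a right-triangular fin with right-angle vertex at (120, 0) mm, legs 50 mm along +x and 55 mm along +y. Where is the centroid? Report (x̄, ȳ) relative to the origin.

Part | A | x̄ᵢ | ȳᵢ | A·x̄ᵢ | A·ȳᵢ
rectangular body | 19200.00 | 60.00 | 80.00 | 1152000.00 | 1536000.00
semicircular top | 5654.87 | 60.00 | 185.46 | 339292.01 | 1048778.68
triangular fin | 1375.00 | 136.67 | 18.33 | 187916.67 | 25208.33
Σ | 26229.87 |  |  | 1679208.67 | 2609987.02
x̄ = 1679208.67 / 26229.87 = 64.02 mm
ȳ = 2609987.02 / 26229.87 = 99.50 mm

x̄ = 64.02 mm, ȳ = 99.50 mm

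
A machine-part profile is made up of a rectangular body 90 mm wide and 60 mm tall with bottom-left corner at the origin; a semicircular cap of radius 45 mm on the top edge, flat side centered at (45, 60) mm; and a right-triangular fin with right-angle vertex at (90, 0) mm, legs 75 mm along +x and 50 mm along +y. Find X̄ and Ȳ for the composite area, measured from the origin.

X̄ = 57.55 mm, Ȳ = 42.55 mm

Part | A | x̄ᵢ | ȳᵢ | A·x̄ᵢ | A·ȳᵢ
rectangular body | 5400.00 | 45.00 | 30.00 | 243000.00 | 162000.00
semicircular top | 3180.86 | 45.00 | 79.10 | 143138.82 | 251601.75
triangular fin | 1875.00 | 115.00 | 16.67 | 215625.00 | 31250.00
Σ | 10455.86 |  |  | 601763.82 | 444851.75
X̄ = 601763.82 / 10455.86 = 57.55 mm
Ȳ = 444851.75 / 10455.86 = 42.55 mm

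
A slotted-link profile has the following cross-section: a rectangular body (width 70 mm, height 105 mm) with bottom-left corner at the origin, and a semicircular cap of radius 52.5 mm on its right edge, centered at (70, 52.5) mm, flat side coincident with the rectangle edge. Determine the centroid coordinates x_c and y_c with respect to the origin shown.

rectangular body: A = 70 × 105 = 7350.00, centroid at (35.00, 52.50).
semicircular end: A = ½π·52.5² = 4329.51, centroid at (92.28, 52.50).
ΣA = 11679.51 mm², ΣAx_c = 656784.27 mm³, ΣAy_c = 613174.14 mm³.
x_c = 656784.27/11679.51 = 56.23 mm; y_c = 613174.14/11679.51 = 52.50 mm.

x_c = 56.23 mm, y_c = 52.50 mm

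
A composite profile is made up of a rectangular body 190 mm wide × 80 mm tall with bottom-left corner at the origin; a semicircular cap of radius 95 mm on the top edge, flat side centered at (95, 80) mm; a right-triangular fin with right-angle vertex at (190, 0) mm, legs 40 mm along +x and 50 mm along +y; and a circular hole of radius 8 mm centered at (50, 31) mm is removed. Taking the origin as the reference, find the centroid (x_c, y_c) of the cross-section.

x_c = 98.89 mm, y_c = 77.02 mm

rectangular body: A = 190 × 80 = 15200.00, centroid at (95.00, 40.00).
semicircular top: A = ½π·95² = 14176.44, centroid at (95.00, 120.32).
triangular fin: A = ½·40·50 = 1000.00, centroid at (203.33, 16.67).
hole: A = −π·8² = -201.06, centroid at (50.00, 31.00).
ΣA = 30175.37 mm², ΣAx_c = 2984041.74 mm³, ΣAy_c = 2324132.03 mm³.
x_c = 2984041.74/30175.37 = 98.89 mm; y_c = 2324132.03/30175.37 = 77.02 mm.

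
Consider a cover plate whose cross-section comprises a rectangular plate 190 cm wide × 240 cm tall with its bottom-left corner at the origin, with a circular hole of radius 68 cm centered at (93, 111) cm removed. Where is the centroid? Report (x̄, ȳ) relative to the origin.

x̄ = 95.93 cm, ȳ = 124.21 cm

Part | A | x̄ᵢ | ȳᵢ | A·x̄ᵢ | A·ȳᵢ
plate | 45600.00 | 95.00 | 120.00 | 4332000.00 | 5472000.00
hole | -14526.72 | 93.00 | 111.00 | -1350985.37 | -1612466.41
Σ | 31073.28 |  |  | 2981014.63 | 3859533.59
x̄ = 2981014.63 / 31073.28 = 95.93 cm
ȳ = 3859533.59 / 31073.28 = 124.21 cm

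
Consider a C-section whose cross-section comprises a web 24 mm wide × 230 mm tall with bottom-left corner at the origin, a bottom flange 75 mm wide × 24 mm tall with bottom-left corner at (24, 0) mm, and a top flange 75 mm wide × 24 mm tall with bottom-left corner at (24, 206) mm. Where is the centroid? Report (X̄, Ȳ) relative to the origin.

X̄ = 31.54 mm, Ȳ = 115.00 mm

web: A = 24 × 230 = 5520.00, centroid at (12.00, 115.00).
bottom flange: A = 75 × 24 = 1800.00, centroid at (61.50, 12.00).
top flange: A = 75 × 24 = 1800.00, centroid at (61.50, 218.00).
ΣA = 9120.00 mm², ΣAX̄ = 287640.00 mm³, ΣAȲ = 1048800.00 mm³.
X̄ = 287640.00/9120.00 = 31.54 mm; Ȳ = 1048800.00/9120.00 = 115.00 mm.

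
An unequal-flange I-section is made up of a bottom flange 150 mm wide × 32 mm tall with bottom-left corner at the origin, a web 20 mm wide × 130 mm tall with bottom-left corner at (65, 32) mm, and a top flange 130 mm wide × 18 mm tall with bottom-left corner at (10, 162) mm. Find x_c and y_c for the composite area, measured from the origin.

Part | A | x̄ᵢ | ȳᵢ | A·x̄ᵢ | A·ȳᵢ
bottom flange | 4800.00 | 75.00 | 16.00 | 360000.00 | 76800.00
web | 2600.00 | 75.00 | 97.00 | 195000.00 | 252200.00
top flange | 2340.00 | 75.00 | 171.00 | 175500.00 | 400140.00
Σ | 9740.00 |  |  | 730500.00 | 729140.00
x_c = 730500.00 / 9740.00 = 75.00 mm
y_c = 729140.00 / 9740.00 = 74.86 mm

x_c = 75.00 mm, y_c = 74.86 mm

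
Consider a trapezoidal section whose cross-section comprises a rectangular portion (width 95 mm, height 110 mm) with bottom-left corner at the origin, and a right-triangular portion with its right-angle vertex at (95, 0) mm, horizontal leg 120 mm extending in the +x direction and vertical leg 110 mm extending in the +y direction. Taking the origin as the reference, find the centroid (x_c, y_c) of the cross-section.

Part | A | x̄ᵢ | ȳᵢ | A·x̄ᵢ | A·ȳᵢ
rectangular portion | 10450.00 | 47.50 | 55.00 | 496375.00 | 574750.00
triangular portion | 6600.00 | 135.00 | 36.67 | 891000.00 | 242000.00
Σ | 17050.00 |  |  | 1387375.00 | 816750.00
x_c = 1387375.00 / 17050.00 = 81.37 mm
y_c = 816750.00 / 17050.00 = 47.90 mm

x_c = 81.37 mm, y_c = 47.90 mm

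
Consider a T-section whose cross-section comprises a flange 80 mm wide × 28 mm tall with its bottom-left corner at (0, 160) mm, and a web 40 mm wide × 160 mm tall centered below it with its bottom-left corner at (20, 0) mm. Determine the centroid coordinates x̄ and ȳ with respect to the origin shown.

web: A = 40 × 160 = 6400.00, centroid at (40.00, 80.00).
flange: A = 80 × 28 = 2240.00, centroid at (40.00, 174.00).
ΣA = 8640.00 mm²
ΣAx̄ = (6400.00)(40.00) + (2240.00)(40.00) = 345600.00 mm³
ΣAȳ = (6400.00)(80.00) + (2240.00)(174.00) = 901760.00 mm³
x̄ = 345600.00 / 8640.00 = 40.00 mm
ȳ = 901760.00 / 8640.00 = 104.37 mm

x̄ = 40.00 mm, ȳ = 104.37 mm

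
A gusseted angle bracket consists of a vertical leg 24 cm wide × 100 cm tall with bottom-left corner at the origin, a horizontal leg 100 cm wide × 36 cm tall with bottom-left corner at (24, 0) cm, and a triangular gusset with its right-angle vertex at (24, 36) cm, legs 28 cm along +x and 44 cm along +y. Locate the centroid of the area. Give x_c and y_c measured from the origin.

vertical leg: A = 24 × 100 = 2400.00, centroid at (12.00, 50.00).
horizontal leg: A = 100 × 36 = 3600.00, centroid at (74.00, 18.00).
gusset: A = ½·28·44 = 616.00, centroid at (33.33, 50.67).
ΣA = 6616.00 cm²
ΣAx_c = (2400.00)(12.00) + (3600.00)(74.00) + (616.00)(33.33) = 315733.33 cm³
ΣAy_c = (2400.00)(50.00) + (3600.00)(18.00) + (616.00)(50.67) = 216010.67 cm³
x_c = 315733.33 / 6616.00 = 47.72 cm
y_c = 216010.67 / 6616.00 = 32.65 cm

x_c = 47.72 cm, y_c = 32.65 cm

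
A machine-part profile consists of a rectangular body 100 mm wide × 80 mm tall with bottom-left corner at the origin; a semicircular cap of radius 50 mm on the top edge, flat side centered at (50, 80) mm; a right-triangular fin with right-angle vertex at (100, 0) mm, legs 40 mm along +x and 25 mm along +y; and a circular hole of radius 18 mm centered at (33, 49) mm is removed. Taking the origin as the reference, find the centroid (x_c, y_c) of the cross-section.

rectangular body: A = 100 × 80 = 8000.00, centroid at (50.00, 40.00).
semicircular top: A = ½π·50² = 3926.99, centroid at (50.00, 101.22).
triangular fin: A = ½·40·25 = 500.00, centroid at (113.33, 8.33).
hole: A = −π·18² = -1017.88, centroid at (33.00, 49.00).
ΣA = 11409.11 mm², ΣAx_c = 619426.30 mm³, ΣAy_c = 671783.34 mm³.
x_c = 619426.30/11409.11 = 54.29 mm; y_c = 671783.34/11409.11 = 58.88 mm.

x_c = 54.29 mm, y_c = 58.88 mm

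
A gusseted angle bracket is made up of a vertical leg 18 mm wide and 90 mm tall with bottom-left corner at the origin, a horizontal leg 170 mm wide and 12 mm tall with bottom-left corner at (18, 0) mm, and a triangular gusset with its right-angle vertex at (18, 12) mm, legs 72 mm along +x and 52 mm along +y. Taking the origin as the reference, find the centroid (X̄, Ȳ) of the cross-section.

vertical leg: A = 18 × 90 = 1620.00, centroid at (9.00, 45.00).
horizontal leg: A = 170 × 12 = 2040.00, centroid at (103.00, 6.00).
gusset: A = ½·72·52 = 1872.00, centroid at (42.00, 29.33).
ΣA = 5532.00 mm²
ΣAX̄ = (1620.00)(9.00) + (2040.00)(103.00) + (1872.00)(42.00) = 303324.00 mm³
ΣAȲ = (1620.00)(45.00) + (2040.00)(6.00) + (1872.00)(29.33) = 140052.00 mm³
X̄ = 303324.00 / 5532.00 = 54.83 mm
Ȳ = 140052.00 / 5532.00 = 25.32 mm

X̄ = 54.83 mm, Ȳ = 25.32 mm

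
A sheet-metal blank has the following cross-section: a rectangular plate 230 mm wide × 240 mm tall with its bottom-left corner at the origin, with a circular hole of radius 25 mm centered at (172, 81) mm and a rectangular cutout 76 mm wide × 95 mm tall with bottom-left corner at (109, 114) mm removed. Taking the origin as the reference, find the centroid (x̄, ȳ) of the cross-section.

Part | A | x̄ᵢ | ȳᵢ | A·x̄ᵢ | A·ȳᵢ
plate | 55200.00 | 115.00 | 120.00 | 6348000.00 | 6624000.00
hole 1 | -1963.50 | 172.00 | 81.00 | -337721.21 | -159043.13
hole 2 | -7220.00 | 147.00 | 161.50 | -1061340.00 | -1166030.00
Σ | 46016.50 |  |  | 4948938.79 | 5298926.87
x̄ = 4948938.79 / 46016.50 = 107.55 mm
ȳ = 5298926.87 / 46016.50 = 115.15 mm

x̄ = 107.55 mm, ȳ = 115.15 mm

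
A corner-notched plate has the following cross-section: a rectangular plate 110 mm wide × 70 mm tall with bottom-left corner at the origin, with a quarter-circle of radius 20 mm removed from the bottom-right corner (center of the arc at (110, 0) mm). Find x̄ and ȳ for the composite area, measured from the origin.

plate: A = 110 × 70 = 7700.00, centroid at (55.00, 35.00).
removed quarter-circle: A = −¼π·20² = -314.16, centroid at (101.51, 8.49).
ΣA = 7385.84 mm², ΣAx̄ = 391609.15 mm³, ΣAȳ = 266833.33 mm³.
x̄ = 391609.15/7385.84 = 53.02 mm; ȳ = 266833.33/7385.84 = 36.13 mm.

x̄ = 53.02 mm, ȳ = 36.13 mm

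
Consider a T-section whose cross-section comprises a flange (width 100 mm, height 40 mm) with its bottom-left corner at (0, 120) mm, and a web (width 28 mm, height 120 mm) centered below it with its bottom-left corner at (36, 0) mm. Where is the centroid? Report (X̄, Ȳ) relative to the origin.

web: A = 28 × 120 = 3360.00, centroid at (50.00, 60.00).
flange: A = 100 × 40 = 4000.00, centroid at (50.00, 140.00).
ΣA = 7360.00 mm², ΣAX̄ = 368000.00 mm³, ΣAȲ = 761600.00 mm³.
X̄ = 368000.00/7360.00 = 50.00 mm; Ȳ = 761600.00/7360.00 = 103.48 mm.

X̄ = 50.00 mm, Ȳ = 103.48 mm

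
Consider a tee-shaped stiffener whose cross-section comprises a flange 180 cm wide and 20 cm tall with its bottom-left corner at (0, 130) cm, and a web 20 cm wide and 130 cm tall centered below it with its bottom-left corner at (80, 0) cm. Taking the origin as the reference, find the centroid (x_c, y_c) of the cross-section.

web: A = 20 × 130 = 2600.00, centroid at (90.00, 65.00).
flange: A = 180 × 20 = 3600.00, centroid at (90.00, 140.00).
ΣA = 6200.00 cm², ΣAx_c = 558000.00 cm³, ΣAy_c = 673000.00 cm³.
x_c = 558000.00/6200.00 = 90.00 cm; y_c = 673000.00/6200.00 = 108.55 cm.

x_c = 90.00 cm, y_c = 108.55 cm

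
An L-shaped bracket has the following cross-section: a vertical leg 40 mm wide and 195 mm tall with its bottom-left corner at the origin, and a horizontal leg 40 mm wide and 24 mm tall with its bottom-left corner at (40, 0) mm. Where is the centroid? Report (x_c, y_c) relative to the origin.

x_c = 24.38 mm, y_c = 88.13 mm

Part | A | x̄ᵢ | ȳᵢ | A·x̄ᵢ | A·ȳᵢ
vertical leg | 7800.00 | 20.00 | 97.50 | 156000.00 | 760500.00
horizontal leg | 960.00 | 60.00 | 12.00 | 57600.00 | 11520.00
Σ | 8760.00 |  |  | 213600.00 | 772020.00
x_c = 213600.00 / 8760.00 = 24.38 mm
y_c = 772020.00 / 8760.00 = 88.13 mm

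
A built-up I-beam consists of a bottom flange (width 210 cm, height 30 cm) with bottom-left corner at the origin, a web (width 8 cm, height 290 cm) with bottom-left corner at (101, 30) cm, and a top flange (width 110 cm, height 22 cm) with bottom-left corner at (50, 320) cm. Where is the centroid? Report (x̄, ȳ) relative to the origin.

Part | A | x̄ᵢ | ȳᵢ | A·x̄ᵢ | A·ȳᵢ
bottom flange | 6300.00 | 105.00 | 15.00 | 661500.00 | 94500.00
web | 2320.00 | 105.00 | 175.00 | 243600.00 | 406000.00
top flange | 2420.00 | 105.00 | 331.00 | 254100.00 | 801020.00
Σ | 11040.00 |  |  | 1159200.00 | 1301520.00
x̄ = 1159200.00 / 11040.00 = 105.00 cm
ȳ = 1301520.00 / 11040.00 = 117.89 cm

x̄ = 105.00 cm, ȳ = 117.89 cm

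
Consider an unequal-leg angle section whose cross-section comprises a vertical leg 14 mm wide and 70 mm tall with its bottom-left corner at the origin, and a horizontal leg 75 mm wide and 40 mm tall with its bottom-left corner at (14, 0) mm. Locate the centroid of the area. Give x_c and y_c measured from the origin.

x_c = 40.54 mm, y_c = 23.69 mm

vertical leg: A = 14 × 70 = 980.00, centroid at (7.00, 35.00).
horizontal leg: A = 75 × 40 = 3000.00, centroid at (51.50, 20.00).
ΣA = 3980.00 mm², ΣAx_c = 161360.00 mm³, ΣAy_c = 94300.00 mm³.
x_c = 161360.00/3980.00 = 40.54 mm; y_c = 94300.00/3980.00 = 23.69 mm.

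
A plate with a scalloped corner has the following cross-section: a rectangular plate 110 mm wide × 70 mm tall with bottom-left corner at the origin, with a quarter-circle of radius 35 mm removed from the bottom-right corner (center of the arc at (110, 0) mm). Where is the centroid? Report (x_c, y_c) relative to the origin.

x_c = 49.27 mm, y_c = 37.88 mm

plate: A = 110 × 70 = 7700.00, centroid at (55.00, 35.00).
removed quarter-circle: A = −¼π·35² = -962.11, centroid at (95.15, 14.85).
ΣA = 6737.89 mm², ΣAx_c = 331959.26 mm³, ΣAy_c = 255208.33 mm³.
x_c = 331959.26/6737.89 = 49.27 mm; y_c = 255208.33/6737.89 = 37.88 mm.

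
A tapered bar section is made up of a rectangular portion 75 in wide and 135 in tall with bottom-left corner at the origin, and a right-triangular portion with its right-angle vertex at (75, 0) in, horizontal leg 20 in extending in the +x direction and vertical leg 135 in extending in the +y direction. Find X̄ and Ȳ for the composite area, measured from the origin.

Part | A | x̄ᵢ | ȳᵢ | A·x̄ᵢ | A·ȳᵢ
rectangular portion | 10125.00 | 37.50 | 67.50 | 379687.50 | 683437.50
triangular portion | 1350.00 | 81.67 | 45.00 | 110250.00 | 60750.00
Σ | 11475.00 |  |  | 489937.50 | 744187.50
X̄ = 489937.50 / 11475.00 = 42.70 in
Ȳ = 744187.50 / 11475.00 = 64.85 in

X̄ = 42.70 in, Ȳ = 64.85 in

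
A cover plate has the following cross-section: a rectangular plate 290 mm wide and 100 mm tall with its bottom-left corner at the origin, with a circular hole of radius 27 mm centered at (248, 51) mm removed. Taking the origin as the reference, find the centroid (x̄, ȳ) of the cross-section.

x̄ = 136.17 mm, ȳ = 49.91 mm

Part | A | x̄ᵢ | ȳᵢ | A·x̄ᵢ | A·ȳᵢ
plate | 29000.00 | 145.00 | 50.00 | 4205000.00 | 1450000.00
hole | -2290.22 | 248.00 | 51.00 | -567974.82 | -116801.27
Σ | 26709.78 |  |  | 3637025.18 | 1333198.73
x̄ = 3637025.18 / 26709.78 = 136.17 mm
ȳ = 1333198.73 / 26709.78 = 49.91 mm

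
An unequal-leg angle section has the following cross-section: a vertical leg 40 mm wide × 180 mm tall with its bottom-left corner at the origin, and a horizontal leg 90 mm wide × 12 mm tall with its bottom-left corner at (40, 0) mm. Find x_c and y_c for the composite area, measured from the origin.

vertical leg: A = 40 × 180 = 7200.00, centroid at (20.00, 90.00).
horizontal leg: A = 90 × 12 = 1080.00, centroid at (85.00, 6.00).
ΣA = 8280.00 mm²
ΣAx_c = (7200.00)(20.00) + (1080.00)(85.00) = 235800.00 mm³
ΣAy_c = (7200.00)(90.00) + (1080.00)(6.00) = 654480.00 mm³
x_c = 235800.00 / 8280.00 = 28.48 mm
y_c = 654480.00 / 8280.00 = 79.04 mm

x_c = 28.48 mm, y_c = 79.04 mm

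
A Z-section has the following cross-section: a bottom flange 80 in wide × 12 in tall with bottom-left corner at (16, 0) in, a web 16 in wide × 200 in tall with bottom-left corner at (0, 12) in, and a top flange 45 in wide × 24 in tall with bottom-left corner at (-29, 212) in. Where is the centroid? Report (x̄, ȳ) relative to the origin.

bottom flange: A = 80 × 12 = 960.00, centroid at (56.00, 6.00).
web: A = 16 × 200 = 3200.00, centroid at (8.00, 112.00).
top flange: A = 45 × 24 = 1080.00, centroid at (-6.50, 224.00).
ΣA = 5240.00 in²
ΣAx̄ = (960.00)(56.00) + (3200.00)(8.00) + (1080.00)(-6.50) = 72340.00 in³
ΣAȳ = (960.00)(6.00) + (3200.00)(112.00) + (1080.00)(224.00) = 606080.00 in³
x̄ = 72340.00 / 5240.00 = 13.81 in
ȳ = 606080.00 / 5240.00 = 115.66 in

x̄ = 13.81 in, ȳ = 115.66 in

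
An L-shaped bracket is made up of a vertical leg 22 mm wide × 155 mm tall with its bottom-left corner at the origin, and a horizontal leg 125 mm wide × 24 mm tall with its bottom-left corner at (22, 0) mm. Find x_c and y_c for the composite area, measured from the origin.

x_c = 45.40 mm, y_c = 46.84 mm

Part | A | x̄ᵢ | ȳᵢ | A·x̄ᵢ | A·ȳᵢ
vertical leg | 3410.00 | 11.00 | 77.50 | 37510.00 | 264275.00
horizontal leg | 3000.00 | 84.50 | 12.00 | 253500.00 | 36000.00
Σ | 6410.00 |  |  | 291010.00 | 300275.00
x_c = 291010.00 / 6410.00 = 45.40 mm
y_c = 300275.00 / 6410.00 = 46.84 mm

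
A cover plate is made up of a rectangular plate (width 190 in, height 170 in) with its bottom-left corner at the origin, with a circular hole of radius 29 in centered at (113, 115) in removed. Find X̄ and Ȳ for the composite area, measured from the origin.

plate: A = 190 × 170 = 32300.00, centroid at (95.00, 85.00).
hole: A = −π·29² = -2642.08, centroid at (113.00, 115.00).
ΣA = 29657.92 in², ΣAX̄ = 2769945.03 in³, ΣAȲ = 2441660.87 in³.
X̄ = 2769945.03/29657.92 = 93.40 in; Ȳ = 2441660.87/29657.92 = 82.33 in.

X̄ = 93.40 in, Ȳ = 82.33 in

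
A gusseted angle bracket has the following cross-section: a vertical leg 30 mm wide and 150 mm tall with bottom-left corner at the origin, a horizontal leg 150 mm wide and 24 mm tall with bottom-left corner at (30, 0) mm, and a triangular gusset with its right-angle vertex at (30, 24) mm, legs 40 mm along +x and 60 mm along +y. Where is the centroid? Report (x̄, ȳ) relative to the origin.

x̄ = 53.49 mm, ȳ = 46.61 mm

vertical leg: A = 30 × 150 = 4500.00, centroid at (15.00, 75.00).
horizontal leg: A = 150 × 24 = 3600.00, centroid at (105.00, 12.00).
gusset: A = ½·40·60 = 1200.00, centroid at (43.33, 44.00).
ΣA = 9300.00 mm², ΣAx̄ = 497500.00 mm³, ΣAȳ = 433500.00 mm³.
x̄ = 497500.00/9300.00 = 53.49 mm; ȳ = 433500.00/9300.00 = 46.61 mm.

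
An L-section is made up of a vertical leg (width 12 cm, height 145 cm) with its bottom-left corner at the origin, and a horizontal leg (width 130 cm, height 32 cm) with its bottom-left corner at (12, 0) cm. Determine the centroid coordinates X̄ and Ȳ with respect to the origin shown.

X̄ = 56.06 cm, Ȳ = 32.66 cm

vertical leg: A = 12 × 145 = 1740.00, centroid at (6.00, 72.50).
horizontal leg: A = 130 × 32 = 4160.00, centroid at (77.00, 16.00).
ΣA = 5900.00 cm²
ΣAX̄ = (1740.00)(6.00) + (4160.00)(77.00) = 330760.00 cm³
ΣAȲ = (1740.00)(72.50) + (4160.00)(16.00) = 192710.00 cm³
X̄ = 330760.00 / 5900.00 = 56.06 cm
Ȳ = 192710.00 / 5900.00 = 32.66 cm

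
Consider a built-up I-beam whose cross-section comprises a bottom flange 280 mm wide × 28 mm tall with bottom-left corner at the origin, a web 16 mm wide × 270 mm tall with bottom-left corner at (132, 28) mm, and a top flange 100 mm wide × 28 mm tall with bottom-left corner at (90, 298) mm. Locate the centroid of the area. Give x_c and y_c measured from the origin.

Part | A | x̄ᵢ | ȳᵢ | A·x̄ᵢ | A·ȳᵢ
bottom flange | 7840.00 | 140.00 | 14.00 | 1097600.00 | 109760.00
web | 4320.00 | 140.00 | 163.00 | 604800.00 | 704160.00
top flange | 2800.00 | 140.00 | 312.00 | 392000.00 | 873600.00
Σ | 14960.00 |  |  | 2094400.00 | 1687520.00
x_c = 2094400.00 / 14960.00 = 140.00 mm
y_c = 1687520.00 / 14960.00 = 112.80 mm

x_c = 140.00 mm, y_c = 112.80 mm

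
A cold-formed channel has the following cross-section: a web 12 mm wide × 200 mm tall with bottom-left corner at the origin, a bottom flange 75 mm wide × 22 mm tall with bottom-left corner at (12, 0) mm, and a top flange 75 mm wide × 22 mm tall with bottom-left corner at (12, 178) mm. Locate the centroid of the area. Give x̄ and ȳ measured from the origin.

web: A = 12 × 200 = 2400.00, centroid at (6.00, 100.00).
bottom flange: A = 75 × 22 = 1650.00, centroid at (49.50, 11.00).
top flange: A = 75 × 22 = 1650.00, centroid at (49.50, 189.00).
ΣA = 5700.00 mm², ΣAx̄ = 177750.00 mm³, ΣAȳ = 570000.00 mm³.
x̄ = 177750.00/5700.00 = 31.18 mm; ȳ = 570000.00/5700.00 = 100.00 mm.

x̄ = 31.18 mm, ȳ = 100.00 mm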